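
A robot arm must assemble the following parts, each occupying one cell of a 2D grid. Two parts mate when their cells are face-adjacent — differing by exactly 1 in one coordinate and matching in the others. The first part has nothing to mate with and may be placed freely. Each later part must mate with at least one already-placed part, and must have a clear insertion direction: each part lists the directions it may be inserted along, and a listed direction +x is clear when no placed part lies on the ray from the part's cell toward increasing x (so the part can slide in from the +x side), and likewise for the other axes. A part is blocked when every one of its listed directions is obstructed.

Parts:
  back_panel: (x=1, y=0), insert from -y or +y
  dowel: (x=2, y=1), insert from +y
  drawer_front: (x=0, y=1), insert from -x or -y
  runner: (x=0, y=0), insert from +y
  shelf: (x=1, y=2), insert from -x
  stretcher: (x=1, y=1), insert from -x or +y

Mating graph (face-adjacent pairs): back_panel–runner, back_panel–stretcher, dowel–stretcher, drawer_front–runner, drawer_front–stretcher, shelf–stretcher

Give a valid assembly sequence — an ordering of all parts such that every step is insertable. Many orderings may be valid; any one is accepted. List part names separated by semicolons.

stretcher; dowel; back_panel; shelf; runner; drawer_front

1. stretcher@(1, 1) [-x clear] — {stretcher}
2. dowel@(2, 1) [+y clear] — {dowel, stretcher}
3. back_panel@(1, 0) [-y clear] — {back_panel, dowel, stretcher}
4. shelf@(1, 2) [-x clear] — {back_panel, dowel, shelf, stretcher}
5. runner@(0, 0) [+y clear] — {back_panel, dowel, runner, shelf, stretcher}
6. drawer_front@(0, 1) [-x clear] — {back_panel, dowel, drawer_front, runner, shelf, stretcher}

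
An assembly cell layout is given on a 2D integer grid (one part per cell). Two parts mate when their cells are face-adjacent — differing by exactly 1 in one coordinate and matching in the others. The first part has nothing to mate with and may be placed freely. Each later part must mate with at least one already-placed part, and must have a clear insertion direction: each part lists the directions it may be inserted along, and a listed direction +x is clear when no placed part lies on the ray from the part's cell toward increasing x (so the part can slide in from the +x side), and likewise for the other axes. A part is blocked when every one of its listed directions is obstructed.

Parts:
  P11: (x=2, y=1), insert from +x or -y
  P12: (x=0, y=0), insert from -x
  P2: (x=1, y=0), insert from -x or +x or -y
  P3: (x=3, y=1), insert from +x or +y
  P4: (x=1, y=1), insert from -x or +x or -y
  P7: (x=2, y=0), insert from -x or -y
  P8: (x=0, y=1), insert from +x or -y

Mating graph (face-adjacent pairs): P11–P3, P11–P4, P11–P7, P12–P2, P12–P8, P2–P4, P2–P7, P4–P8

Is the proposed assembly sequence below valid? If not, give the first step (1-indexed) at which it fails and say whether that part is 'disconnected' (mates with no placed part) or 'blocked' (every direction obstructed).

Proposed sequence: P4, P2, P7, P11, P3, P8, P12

1. P4@(1, 1) [-x clear] — {P4}
2. P2@(1, 0) [-x clear] — {P2, P4}
3. P7@(2, 0) [-y clear] — {P2, P4, P7}
4. P11@(2, 1) [+x clear] — {P11, P2, P4, P7}
5. P3@(3, 1) [+x clear] — {P11, P2, P3, P4, P7}
6. P8@(0, 1) [-y clear] — {P11, P2, P3, P4, P7, P8}
7. P12@(0, 0) [-x clear] — {P11, P12, P2, P3, P4, P7, P8}

Valid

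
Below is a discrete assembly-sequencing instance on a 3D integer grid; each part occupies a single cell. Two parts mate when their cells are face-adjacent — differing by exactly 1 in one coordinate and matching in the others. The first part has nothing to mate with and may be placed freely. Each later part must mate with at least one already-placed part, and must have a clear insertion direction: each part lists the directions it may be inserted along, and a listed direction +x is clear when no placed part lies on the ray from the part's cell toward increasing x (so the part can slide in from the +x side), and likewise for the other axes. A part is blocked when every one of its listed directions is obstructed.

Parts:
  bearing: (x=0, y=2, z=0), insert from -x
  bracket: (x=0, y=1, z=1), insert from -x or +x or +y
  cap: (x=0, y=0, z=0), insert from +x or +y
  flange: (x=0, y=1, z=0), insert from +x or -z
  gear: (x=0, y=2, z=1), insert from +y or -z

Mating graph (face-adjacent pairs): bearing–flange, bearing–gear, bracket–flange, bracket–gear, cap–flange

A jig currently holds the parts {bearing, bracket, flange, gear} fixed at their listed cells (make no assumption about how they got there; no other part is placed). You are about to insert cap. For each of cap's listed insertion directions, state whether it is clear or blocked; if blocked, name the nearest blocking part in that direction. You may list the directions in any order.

+x: ray from cap(0, 0, 0) has no placed part ⇒ clear
+y: nearest on ray is flange@(0, 1, 0) ⇒ blocked

+x: clear; +y: blocked by flange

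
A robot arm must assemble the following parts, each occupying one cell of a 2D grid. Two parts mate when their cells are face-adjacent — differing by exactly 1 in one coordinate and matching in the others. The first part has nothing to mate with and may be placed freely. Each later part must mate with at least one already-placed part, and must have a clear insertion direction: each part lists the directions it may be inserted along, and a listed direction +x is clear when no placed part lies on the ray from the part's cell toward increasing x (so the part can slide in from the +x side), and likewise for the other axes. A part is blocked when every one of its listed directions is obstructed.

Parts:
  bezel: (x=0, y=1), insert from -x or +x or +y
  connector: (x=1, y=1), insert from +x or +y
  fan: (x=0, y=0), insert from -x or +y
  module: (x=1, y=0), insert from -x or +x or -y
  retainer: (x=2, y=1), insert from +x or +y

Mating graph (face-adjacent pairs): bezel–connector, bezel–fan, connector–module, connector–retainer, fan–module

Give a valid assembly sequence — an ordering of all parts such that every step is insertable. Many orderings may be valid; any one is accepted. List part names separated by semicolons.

module; connector; retainer; bezel; fan

1. module@(1, 0) [-x clear] — {module}
2. connector@(1, 1) [+x clear] — {connector, module}
3. retainer@(2, 1) [+x clear] — {connector, module, retainer}
4. bezel@(0, 1) [-x clear] — {bezel, connector, module, retainer}
5. fan@(0, 0) [-x clear] — {bezel, connector, fan, module, retainer}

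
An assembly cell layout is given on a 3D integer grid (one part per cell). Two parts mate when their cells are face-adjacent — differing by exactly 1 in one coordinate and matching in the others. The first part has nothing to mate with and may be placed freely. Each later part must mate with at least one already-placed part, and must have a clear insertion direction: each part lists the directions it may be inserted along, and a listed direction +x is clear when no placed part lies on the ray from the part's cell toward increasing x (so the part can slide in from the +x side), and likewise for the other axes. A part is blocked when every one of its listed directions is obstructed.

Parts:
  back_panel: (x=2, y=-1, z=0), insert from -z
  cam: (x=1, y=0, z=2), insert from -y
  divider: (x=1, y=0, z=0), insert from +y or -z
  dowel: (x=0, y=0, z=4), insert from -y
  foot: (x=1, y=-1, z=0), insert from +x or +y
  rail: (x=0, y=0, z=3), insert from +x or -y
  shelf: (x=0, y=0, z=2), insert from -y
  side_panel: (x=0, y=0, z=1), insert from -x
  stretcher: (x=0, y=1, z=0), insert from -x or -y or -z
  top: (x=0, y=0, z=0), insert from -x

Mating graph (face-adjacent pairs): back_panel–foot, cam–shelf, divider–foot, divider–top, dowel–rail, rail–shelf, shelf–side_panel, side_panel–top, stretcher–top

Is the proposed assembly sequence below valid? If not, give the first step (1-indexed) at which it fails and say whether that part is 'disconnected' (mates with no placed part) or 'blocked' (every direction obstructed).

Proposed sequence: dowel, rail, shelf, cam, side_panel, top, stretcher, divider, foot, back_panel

1. dowel@(0, 0, 4) [-y clear] — {dowel}
2. rail@(0, 0, 3) [+x clear] — {dowel, rail}
3. shelf@(0, 0, 2) [-y clear] — {dowel, rail, shelf}
4. cam@(1, 0, 2) [-y clear] — {cam, dowel, rail, shelf}
5. side_panel@(0, 0, 1) [-x clear] — {cam, dowel, rail, shelf, side_panel}
6. top@(0, 0, 0) [-x clear] — {cam, dowel, rail, shelf, side_panel, top}
7. stretcher@(0, 1, 0) [-x clear] — {cam, dowel, rail, shelf, side_panel, stretcher, top}
8. divider@(1, 0, 0) [+y clear] — {cam, divider, dowel, rail, shelf, side_panel, stretcher, top}
9. foot@(1, -1, 0) [+x clear] — {cam, divider, dowel, foot, rail, shelf, side_panel, stretcher, top}
10. back_panel@(2, -1, 0) [-z clear] — {back_panel, cam, divider, dowel, foot, rail, shelf, side_panel, stretcher, top}

Valid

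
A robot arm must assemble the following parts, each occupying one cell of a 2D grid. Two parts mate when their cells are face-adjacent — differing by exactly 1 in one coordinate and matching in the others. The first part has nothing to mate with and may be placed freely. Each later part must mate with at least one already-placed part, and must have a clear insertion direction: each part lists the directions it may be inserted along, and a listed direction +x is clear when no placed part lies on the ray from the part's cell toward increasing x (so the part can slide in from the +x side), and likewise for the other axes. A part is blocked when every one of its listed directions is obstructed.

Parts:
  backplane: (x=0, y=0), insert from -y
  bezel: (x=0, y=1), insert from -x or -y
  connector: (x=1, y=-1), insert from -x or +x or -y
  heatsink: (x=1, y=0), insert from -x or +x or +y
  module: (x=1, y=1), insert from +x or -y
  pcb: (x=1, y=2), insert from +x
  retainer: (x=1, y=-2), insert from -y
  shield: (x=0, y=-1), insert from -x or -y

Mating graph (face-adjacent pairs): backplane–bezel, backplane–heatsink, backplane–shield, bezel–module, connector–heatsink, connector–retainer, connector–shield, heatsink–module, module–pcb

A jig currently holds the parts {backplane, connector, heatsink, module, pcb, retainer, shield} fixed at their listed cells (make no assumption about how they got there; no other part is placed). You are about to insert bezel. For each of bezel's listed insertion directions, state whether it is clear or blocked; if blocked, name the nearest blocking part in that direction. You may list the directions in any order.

-x: ray from bezel(0, 1) has no placed part ⇒ clear
-y: nearest on ray is backplane@(0, 0) ⇒ blocked

-x: clear; -y: blocked by backplane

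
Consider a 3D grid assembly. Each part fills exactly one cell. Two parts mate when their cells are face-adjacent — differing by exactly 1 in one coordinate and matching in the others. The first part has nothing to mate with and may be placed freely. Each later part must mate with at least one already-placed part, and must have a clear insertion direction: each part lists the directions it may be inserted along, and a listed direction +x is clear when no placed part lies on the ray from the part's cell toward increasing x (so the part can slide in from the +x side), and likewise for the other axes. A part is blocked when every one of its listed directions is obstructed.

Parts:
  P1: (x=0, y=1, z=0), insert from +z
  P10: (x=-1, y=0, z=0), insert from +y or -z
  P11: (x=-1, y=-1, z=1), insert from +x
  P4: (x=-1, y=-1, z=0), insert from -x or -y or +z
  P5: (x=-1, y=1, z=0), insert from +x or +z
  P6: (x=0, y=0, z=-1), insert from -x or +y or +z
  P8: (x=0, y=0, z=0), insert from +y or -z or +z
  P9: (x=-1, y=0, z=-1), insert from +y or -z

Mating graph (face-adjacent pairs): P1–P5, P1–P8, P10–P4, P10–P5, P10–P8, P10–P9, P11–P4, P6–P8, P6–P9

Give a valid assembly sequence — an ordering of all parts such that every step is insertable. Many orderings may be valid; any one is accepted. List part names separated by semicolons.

1. P10@(-1, 0, 0) [+y clear] — {P10}
2. P9@(-1, 0, -1) [+y clear] — {P10, P9}
3. P8@(0, 0, 0) [+y clear] — {P10, P8, P9}
4. P1@(0, 1, 0) [+z clear] — {P1, P10, P8, P9}
5. P6@(0, 0, -1) [+y clear] — {P1, P10, P6, P8, P9}
6. P5@(-1, 1, 0) [+z clear] — {P1, P10, P5, P6, P8, P9}
7. P4@(-1, -1, 0) [-x clear] — {P1, P10, P4, P5, P6, P8, P9}
8. P11@(-1, -1, 1) [+x clear] — {P1, P10, P11, P4, P5, P6, P8, P9}

P10; P9; P8; P1; P6; P5; P4; P11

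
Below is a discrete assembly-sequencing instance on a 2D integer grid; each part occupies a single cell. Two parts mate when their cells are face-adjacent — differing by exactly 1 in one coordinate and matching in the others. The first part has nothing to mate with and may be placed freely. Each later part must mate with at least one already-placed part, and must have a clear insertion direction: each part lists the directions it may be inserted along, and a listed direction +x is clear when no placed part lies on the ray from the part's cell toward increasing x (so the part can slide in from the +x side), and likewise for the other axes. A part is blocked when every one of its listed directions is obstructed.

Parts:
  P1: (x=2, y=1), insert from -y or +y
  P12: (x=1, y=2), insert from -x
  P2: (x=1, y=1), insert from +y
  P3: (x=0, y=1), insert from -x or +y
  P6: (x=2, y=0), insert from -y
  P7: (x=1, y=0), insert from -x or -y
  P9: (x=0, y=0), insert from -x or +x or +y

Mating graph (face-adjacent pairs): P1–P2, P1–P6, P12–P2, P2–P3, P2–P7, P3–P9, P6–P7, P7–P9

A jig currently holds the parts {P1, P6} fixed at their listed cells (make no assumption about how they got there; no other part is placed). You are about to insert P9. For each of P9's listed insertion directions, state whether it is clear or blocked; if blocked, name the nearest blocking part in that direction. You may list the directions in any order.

+x: blocked by P6; +y: clear; -x: clear

-x: ray from P9(0, 0) has no placed part ⇒ clear
+x: nearest on ray is P6@(2, 0) ⇒ blocked
+y: ray from P9(0, 0) has no placed part ⇒ clear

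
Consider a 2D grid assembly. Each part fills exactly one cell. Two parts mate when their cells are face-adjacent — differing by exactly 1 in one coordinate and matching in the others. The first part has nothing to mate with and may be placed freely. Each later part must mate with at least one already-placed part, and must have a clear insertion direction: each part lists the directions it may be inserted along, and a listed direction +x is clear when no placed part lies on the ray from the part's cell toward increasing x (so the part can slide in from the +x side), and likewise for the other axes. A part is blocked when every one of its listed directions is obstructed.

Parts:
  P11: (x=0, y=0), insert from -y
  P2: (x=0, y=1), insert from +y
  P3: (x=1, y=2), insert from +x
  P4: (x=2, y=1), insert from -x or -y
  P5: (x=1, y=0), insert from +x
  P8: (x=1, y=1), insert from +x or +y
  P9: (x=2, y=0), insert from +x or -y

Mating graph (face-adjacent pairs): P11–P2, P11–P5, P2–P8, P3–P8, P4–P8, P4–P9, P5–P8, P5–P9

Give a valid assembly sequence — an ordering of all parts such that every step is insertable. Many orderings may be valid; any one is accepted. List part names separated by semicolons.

1. P11@(0, 0) [-y clear] — {P11}
2. P2@(0, 1) [+y clear] — {P11, P2}
3. P8@(1, 1) [+x clear] — {P11, P2, P8}
4. P3@(1, 2) [+x clear] — {P11, P2, P3, P8}
5. P5@(1, 0) [+x clear] — {P11, P2, P3, P5, P8}
6. P4@(2, 1) [-y clear] — {P11, P2, P3, P4, P5, P8}
7. P9@(2, 0) [+x clear] — {P11, P2, P3, P4, P5, P8, P9}

P11; P2; P8; P3; P5; P4; P9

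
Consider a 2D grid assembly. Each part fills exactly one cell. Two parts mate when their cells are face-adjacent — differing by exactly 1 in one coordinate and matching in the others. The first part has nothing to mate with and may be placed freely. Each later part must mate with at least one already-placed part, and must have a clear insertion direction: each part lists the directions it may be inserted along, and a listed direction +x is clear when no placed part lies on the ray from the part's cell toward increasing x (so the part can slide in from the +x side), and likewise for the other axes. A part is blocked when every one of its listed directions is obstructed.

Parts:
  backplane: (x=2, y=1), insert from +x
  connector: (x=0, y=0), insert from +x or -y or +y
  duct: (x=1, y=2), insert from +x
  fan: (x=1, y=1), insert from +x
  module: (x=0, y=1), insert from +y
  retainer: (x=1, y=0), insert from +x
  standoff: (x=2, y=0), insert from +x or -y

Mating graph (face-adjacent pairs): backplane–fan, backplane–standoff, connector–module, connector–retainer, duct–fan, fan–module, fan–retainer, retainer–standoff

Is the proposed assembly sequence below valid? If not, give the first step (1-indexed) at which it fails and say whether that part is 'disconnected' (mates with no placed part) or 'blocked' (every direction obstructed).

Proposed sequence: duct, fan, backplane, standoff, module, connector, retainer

Invalid at step 7 (blocked)

1. duct@(1, 2) [+x clear] — {duct}
2. fan@(1, 1) [+x clear] — {duct, fan}
3. backplane@(2, 1) [+x clear] — {backplane, duct, fan}
4. standoff@(2, 0) [+x clear] — {backplane, duct, fan, standoff}
5. module@(0, 1) [+y clear] — {backplane, duct, fan, module, standoff}
6. connector@(0, 0) [-y clear] — {backplane, connector, duct, fan, module, standoff}
7. retainer@(1, 0) — +x all obstructed ⇒ blocked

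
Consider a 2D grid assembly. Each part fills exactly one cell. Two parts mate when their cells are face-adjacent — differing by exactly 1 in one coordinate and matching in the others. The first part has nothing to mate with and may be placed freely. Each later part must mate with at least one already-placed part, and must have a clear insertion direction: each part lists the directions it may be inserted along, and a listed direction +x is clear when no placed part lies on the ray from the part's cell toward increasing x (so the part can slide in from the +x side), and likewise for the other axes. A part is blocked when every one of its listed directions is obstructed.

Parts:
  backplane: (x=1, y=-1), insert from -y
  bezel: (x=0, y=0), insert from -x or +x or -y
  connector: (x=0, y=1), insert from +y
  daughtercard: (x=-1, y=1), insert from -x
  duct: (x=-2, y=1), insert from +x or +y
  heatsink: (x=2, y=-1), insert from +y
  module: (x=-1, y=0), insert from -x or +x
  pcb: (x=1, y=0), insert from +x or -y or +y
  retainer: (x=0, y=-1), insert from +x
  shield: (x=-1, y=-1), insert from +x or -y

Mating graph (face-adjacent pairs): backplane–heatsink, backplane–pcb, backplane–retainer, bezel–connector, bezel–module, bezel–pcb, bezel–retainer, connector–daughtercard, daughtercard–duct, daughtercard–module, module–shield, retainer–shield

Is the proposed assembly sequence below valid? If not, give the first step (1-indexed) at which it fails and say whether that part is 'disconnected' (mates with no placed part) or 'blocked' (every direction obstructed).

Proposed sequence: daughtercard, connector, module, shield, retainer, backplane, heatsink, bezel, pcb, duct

1. daughtercard@(-1, 1) [-x clear] — {daughtercard}
2. connector@(0, 1) [+y clear] — {connector, daughtercard}
3. module@(-1, 0) [-x clear] — {connector, daughtercard, module}
4. shield@(-1, -1) [+x clear] — {connector, daughtercard, module, shield}
5. retainer@(0, -1) [+x clear] — {connector, daughtercard, module, retainer, shield}
6. backplane@(1, -1) [-y clear] — {backplane, connector, daughtercard, module, retainer, shield}
7. heatsink@(2, -1) [+y clear] — {backplane, connector, daughtercard, heatsink, module, retainer, shield}
8. bezel@(0, 0) [+x clear] — {backplane, bezel, connector, daughtercard, heatsink, module, retainer, shield}
9. pcb@(1, 0) [+x clear] — {backplane, bezel, connector, daughtercard, heatsink, module, pcb, retainer, shield}
10. duct@(-2, 1) [+y clear] — {backplane, bezel, connector, daughtercard, duct, heatsink, module, pcb, retainer, shield}

Valid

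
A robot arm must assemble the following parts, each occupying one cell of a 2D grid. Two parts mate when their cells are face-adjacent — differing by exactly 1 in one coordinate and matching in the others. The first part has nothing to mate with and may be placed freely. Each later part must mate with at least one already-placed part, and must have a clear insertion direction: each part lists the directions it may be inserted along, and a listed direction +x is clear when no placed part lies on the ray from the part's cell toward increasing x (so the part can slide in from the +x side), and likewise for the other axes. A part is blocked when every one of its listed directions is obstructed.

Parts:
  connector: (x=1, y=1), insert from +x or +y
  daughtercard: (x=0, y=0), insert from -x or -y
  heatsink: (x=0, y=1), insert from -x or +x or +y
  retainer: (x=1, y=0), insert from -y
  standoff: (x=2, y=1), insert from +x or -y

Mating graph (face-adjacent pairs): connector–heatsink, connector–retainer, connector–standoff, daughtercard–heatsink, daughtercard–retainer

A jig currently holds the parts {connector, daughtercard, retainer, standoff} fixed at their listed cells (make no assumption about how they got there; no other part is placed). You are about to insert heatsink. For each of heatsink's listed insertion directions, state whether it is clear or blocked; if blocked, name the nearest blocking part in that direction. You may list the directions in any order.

+x: blocked by connector; +y: clear; -x: clear

-x: ray from heatsink(0, 1) has no placed part ⇒ clear
+x: nearest on ray is connector@(1, 1) ⇒ blocked
+y: ray from heatsink(0, 1) has no placed part ⇒ clear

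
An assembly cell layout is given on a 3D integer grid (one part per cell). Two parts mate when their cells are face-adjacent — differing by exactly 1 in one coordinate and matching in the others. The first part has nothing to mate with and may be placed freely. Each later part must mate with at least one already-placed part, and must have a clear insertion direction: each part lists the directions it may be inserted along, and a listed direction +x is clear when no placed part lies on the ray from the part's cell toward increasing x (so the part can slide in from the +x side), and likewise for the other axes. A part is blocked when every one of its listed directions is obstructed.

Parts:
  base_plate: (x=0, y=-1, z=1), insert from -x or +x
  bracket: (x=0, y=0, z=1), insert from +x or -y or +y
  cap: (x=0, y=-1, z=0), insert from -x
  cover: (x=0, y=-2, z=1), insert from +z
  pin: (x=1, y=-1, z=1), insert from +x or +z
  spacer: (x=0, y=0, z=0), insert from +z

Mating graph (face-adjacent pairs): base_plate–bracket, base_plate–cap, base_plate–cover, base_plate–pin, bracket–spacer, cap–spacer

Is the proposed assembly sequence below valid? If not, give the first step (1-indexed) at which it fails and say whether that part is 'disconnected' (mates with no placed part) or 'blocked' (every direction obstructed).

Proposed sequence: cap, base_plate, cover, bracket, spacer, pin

1. cap@(0, -1, 0) [-x clear] — {cap}
2. base_plate@(0, -1, 1) [-x clear] — {base_plate, cap}
3. cover@(0, -2, 1) [+z clear] — {base_plate, cap, cover}
4. bracket@(0, 0, 1) [+x clear] — {base_plate, bracket, cap, cover}
5. spacer@(0, 0, 0) — +z all obstructed ⇒ blocked

Invalid at step 5 (blocked)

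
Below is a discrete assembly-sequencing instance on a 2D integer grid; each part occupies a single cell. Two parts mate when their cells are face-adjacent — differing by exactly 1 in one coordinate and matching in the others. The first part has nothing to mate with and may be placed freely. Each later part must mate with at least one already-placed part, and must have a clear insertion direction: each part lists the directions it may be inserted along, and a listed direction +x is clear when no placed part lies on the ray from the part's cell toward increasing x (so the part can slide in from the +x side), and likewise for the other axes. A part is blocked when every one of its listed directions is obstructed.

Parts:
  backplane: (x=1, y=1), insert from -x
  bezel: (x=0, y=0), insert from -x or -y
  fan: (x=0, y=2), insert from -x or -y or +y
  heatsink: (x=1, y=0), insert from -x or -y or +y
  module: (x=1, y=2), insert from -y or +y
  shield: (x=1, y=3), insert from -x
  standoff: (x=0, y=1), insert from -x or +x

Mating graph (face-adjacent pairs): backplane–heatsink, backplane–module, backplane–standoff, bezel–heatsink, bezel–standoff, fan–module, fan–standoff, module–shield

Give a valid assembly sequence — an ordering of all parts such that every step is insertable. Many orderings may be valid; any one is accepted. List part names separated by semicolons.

1. heatsink@(1, 0) [-x clear] — {heatsink}
2. backplane@(1, 1) [-x clear] — {backplane, heatsink}
3. standoff@(0, 1) [-x clear] — {backplane, heatsink, standoff}
4. fan@(0, 2) [-x clear] — {backplane, fan, heatsink, standoff}
5. bezel@(0, 0) [-x clear] — {backplane, bezel, fan, heatsink, standoff}
6. module@(1, 2) [+y clear] — {backplane, bezel, fan, heatsink, module, standoff}
7. shield@(1, 3) [-x clear] — {backplane, bezel, fan, heatsink, module, shield, standoff}

heatsink; backplane; standoff; fan; bezel; module; shield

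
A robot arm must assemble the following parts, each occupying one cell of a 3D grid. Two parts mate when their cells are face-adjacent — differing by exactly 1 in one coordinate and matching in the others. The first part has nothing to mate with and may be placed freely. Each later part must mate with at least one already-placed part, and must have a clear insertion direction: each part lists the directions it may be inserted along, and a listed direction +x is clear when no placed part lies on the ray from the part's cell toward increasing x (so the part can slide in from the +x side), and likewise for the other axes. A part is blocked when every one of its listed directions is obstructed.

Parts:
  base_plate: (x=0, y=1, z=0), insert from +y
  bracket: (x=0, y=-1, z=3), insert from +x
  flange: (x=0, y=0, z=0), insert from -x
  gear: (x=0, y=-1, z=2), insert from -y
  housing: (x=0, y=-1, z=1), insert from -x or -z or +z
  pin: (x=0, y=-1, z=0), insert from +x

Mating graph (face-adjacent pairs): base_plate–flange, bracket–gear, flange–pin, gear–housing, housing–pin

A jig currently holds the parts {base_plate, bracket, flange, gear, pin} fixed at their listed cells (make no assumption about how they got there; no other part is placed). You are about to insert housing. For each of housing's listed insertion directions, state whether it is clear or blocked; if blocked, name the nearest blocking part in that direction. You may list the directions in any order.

-x: ray from housing(0, -1, 1) has no placed part ⇒ clear
-z: nearest on ray is pin@(0, -1, 0) ⇒ blocked
+z: nearest on ray is gear@(0, -1, 2) ⇒ blocked

+z: blocked by gear; -x: clear; -z: blocked by pin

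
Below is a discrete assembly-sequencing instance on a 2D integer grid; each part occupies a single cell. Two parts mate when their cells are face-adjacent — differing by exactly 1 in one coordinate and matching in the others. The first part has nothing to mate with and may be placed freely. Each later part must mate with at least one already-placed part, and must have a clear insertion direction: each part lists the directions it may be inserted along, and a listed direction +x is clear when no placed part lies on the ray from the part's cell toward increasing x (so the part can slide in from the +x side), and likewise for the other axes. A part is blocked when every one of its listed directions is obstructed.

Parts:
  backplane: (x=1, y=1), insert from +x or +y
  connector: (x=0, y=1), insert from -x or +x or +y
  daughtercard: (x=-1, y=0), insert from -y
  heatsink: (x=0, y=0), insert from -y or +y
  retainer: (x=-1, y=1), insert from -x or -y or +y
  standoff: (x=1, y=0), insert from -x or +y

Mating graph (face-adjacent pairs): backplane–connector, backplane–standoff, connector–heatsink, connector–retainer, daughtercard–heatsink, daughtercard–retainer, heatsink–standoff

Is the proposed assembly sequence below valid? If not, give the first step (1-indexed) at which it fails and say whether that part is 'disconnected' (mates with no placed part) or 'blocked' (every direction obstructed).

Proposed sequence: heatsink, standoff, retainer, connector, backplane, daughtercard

1. heatsink@(0, 0) [-y clear] — {heatsink}
2. standoff@(1, 0) [+y clear] — {heatsink, standoff}
3. retainer@(-1, 1) — no placed neighbour ⇒ disconnected

Invalid at step 3 (disconnected)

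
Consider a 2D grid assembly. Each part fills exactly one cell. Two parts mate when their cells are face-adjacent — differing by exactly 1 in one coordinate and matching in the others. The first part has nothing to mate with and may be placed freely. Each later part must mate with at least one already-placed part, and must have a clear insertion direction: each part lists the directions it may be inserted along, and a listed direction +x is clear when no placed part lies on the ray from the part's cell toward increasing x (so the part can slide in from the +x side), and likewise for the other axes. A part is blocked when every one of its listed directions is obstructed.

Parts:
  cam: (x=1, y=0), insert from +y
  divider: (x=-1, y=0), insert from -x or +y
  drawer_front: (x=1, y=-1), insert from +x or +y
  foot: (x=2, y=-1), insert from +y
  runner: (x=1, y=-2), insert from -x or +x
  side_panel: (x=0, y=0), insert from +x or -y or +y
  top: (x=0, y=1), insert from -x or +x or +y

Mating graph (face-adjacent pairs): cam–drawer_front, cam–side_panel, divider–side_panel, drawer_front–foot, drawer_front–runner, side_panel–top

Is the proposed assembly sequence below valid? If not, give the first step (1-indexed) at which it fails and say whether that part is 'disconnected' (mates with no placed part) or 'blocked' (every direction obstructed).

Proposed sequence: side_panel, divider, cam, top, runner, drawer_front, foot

Invalid at step 5 (disconnected)

1. side_panel@(0, 0) [+x clear] — {side_panel}
2. divider@(-1, 0) [-x clear] — {divider, side_panel}
3. cam@(1, 0) [+y clear] — {cam, divider, side_panel}
4. top@(0, 1) [-x clear] — {cam, divider, side_panel, top}
5. runner@(1, -2) — no placed neighbour ⇒ disconnected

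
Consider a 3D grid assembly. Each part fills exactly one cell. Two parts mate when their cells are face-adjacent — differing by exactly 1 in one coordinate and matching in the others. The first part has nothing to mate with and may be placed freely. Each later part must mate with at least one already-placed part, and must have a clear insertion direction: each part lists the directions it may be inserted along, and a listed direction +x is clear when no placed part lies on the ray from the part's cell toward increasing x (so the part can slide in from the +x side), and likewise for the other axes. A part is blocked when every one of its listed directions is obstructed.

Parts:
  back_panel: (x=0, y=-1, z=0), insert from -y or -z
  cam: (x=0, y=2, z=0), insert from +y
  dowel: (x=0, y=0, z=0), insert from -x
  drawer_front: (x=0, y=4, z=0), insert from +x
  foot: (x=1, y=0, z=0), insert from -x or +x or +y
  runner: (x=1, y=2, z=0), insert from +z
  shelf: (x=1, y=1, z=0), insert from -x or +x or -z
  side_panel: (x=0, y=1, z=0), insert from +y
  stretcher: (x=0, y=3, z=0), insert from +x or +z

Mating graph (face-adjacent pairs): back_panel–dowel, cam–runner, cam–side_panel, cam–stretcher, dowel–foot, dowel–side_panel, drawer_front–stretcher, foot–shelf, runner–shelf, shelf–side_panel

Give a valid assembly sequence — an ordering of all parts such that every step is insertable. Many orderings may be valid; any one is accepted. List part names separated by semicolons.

1. runner@(1, 2, 0) [+z clear] — {runner}
2. shelf@(1, 1, 0) [-x clear] — {runner, shelf}
3. foot@(1, 0, 0) [-x clear] — {foot, runner, shelf}
4. dowel@(0, 0, 0) [-x clear] — {dowel, foot, runner, shelf}
5. back_panel@(0, -1, 0) [-y clear] — {back_panel, dowel, foot, runner, shelf}
6. side_panel@(0, 1, 0) [+y clear] — {back_panel, dowel, foot, runner, shelf, side_panel}
7. cam@(0, 2, 0) [+y clear] — {back_panel, cam, dowel, foot, runner, shelf, side_panel}
8. stretcher@(0, 3, 0) [+x clear] — {back_panel, cam, dowel, foot, runner, shelf, side_panel, stretcher}
9. drawer_front@(0, 4, 0) [+x clear] — {back_panel, cam, dowel, drawer_front, foot, runner, shelf, side_panel, stretcher}

runner; shelf; foot; dowel; back_panel; side_panel; cam; stretcher; drawer_front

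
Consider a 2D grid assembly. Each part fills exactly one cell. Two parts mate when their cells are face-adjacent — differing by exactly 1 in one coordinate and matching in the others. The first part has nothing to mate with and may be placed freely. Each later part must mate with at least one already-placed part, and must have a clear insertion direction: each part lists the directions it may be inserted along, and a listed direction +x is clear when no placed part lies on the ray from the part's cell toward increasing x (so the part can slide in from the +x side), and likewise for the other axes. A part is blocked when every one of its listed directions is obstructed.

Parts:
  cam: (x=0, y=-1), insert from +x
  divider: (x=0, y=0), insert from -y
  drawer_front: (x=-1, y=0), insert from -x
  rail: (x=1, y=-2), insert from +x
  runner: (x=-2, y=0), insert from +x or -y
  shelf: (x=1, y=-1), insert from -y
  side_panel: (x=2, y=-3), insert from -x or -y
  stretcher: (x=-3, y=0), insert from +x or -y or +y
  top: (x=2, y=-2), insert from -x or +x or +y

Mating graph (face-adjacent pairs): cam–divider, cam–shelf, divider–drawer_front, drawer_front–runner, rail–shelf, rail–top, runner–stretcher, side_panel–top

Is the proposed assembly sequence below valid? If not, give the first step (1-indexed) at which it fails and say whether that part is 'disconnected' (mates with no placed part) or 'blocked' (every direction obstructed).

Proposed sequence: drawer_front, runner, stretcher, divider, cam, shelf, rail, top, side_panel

Valid

1. drawer_front@(-1, 0) [-x clear] — {drawer_front}
2. runner@(-2, 0) [-y clear] — {drawer_front, runner}
3. stretcher@(-3, 0) [-y clear] — {drawer_front, runner, stretcher}
4. divider@(0, 0) [-y clear] — {divider, drawer_front, runner, stretcher}
5. cam@(0, -1) [+x clear] — {cam, divider, drawer_front, runner, stretcher}
6. shelf@(1, -1) [-y clear] — {cam, divider, drawer_front, runner, shelf, stretcher}
7. rail@(1, -2) [+x clear] — {cam, divider, drawer_front, rail, runner, shelf, stretcher}
8. top@(2, -2) [+x clear] — {cam, divider, drawer_front, rail, runner, shelf, stretcher, top}
9. side_panel@(2, -3) [-x clear] — {cam, divider, drawer_front, rail, runner, shelf, side_panel, stretcher, top}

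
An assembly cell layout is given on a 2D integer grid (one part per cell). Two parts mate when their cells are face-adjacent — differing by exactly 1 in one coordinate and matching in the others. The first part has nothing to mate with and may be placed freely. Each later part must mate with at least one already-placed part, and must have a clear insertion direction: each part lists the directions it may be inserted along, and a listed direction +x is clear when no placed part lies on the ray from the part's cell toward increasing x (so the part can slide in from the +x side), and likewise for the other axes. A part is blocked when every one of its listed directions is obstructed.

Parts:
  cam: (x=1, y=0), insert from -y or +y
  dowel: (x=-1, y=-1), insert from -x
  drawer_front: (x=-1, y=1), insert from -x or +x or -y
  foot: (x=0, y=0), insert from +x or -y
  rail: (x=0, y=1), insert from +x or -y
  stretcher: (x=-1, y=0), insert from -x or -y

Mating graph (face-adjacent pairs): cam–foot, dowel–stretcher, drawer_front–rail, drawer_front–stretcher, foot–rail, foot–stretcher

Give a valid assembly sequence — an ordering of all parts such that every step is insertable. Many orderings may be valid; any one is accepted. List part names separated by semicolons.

1. foot@(0, 0) [+x clear] — {foot}
2. rail@(0, 1) [+x clear] — {foot, rail}
3. cam@(1, 0) [-y clear] — {cam, foot, rail}
4. stretcher@(-1, 0) [-x clear] — {cam, foot, rail, stretcher}
5. dowel@(-1, -1) [-x clear] — {cam, dowel, foot, rail, stretcher}
6. drawer_front@(-1, 1) [-x clear] — {cam, dowel, drawer_front, foot, rail, stretcher}

foot; rail; cam; stretcher; dowel; drawer_front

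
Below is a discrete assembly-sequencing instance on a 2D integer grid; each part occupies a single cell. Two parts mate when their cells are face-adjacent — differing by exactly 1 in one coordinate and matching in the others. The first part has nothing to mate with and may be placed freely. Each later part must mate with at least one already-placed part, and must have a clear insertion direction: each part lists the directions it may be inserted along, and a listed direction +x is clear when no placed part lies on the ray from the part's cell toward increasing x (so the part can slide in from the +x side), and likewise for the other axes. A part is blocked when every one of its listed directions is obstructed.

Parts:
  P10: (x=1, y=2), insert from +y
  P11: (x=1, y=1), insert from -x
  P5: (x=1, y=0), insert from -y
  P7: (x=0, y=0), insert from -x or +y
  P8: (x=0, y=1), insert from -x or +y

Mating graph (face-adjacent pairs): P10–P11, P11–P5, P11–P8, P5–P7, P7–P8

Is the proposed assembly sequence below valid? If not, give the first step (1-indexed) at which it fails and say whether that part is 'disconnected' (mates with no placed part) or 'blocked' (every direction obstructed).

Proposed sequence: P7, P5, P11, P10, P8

Valid

1. P7@(0, 0) [-x clear] — {P7}
2. P5@(1, 0) [-y clear] — {P5, P7}
3. P11@(1, 1) [-x clear] — {P11, P5, P7}
4. P10@(1, 2) [+y clear] — {P10, P11, P5, P7}
5. P8@(0, 1) [-x clear] — {P10, P11, P5, P7, P8}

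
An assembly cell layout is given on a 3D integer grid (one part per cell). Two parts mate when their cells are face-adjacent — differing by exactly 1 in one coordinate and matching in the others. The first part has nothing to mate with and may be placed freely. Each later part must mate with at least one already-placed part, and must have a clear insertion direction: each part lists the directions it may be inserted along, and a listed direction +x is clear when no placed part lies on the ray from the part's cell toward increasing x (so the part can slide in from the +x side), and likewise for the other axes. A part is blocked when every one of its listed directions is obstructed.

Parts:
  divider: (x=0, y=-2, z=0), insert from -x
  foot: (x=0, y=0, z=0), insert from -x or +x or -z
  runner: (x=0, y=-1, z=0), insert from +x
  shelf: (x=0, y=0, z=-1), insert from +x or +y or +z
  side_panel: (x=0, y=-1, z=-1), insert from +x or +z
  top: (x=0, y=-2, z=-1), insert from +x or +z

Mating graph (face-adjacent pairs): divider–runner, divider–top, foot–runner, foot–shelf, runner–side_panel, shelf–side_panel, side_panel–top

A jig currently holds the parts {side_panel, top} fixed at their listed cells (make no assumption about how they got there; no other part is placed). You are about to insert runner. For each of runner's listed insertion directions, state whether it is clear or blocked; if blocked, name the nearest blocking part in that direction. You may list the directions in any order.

+x: ray from runner(0, -1, 0) has no placed part ⇒ clear

+x: clear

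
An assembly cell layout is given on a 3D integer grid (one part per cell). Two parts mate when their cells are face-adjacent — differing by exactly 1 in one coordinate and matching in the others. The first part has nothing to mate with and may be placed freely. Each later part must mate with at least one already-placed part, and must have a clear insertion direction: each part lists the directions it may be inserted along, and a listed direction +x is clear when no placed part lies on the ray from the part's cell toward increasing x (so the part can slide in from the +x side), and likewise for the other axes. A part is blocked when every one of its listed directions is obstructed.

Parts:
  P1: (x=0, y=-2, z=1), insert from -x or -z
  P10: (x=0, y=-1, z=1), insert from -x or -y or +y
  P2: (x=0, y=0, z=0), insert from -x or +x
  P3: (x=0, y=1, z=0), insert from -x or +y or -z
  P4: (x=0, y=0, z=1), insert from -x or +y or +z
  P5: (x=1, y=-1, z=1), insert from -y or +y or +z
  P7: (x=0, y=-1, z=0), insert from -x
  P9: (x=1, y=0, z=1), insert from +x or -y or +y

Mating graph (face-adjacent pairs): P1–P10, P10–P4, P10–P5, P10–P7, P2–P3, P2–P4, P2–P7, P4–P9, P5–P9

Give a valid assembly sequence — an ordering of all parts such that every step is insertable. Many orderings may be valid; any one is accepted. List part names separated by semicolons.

1. P9@(1, 0, 1) [+x clear] — {P9}
2. P4@(0, 0, 1) [-x clear] — {P4, P9}
3. P2@(0, 0, 0) [-x clear] — {P2, P4, P9}
4. P7@(0, -1, 0) [-x clear] — {P2, P4, P7, P9}
5. P5@(1, -1, 1) [-y clear] — {P2, P4, P5, P7, P9}
6. P10@(0, -1, 1) [-x clear] — {P10, P2, P4, P5, P7, P9}
7. P1@(0, -2, 1) [-x clear] — {P1, P10, P2, P4, P5, P7, P9}
8. P3@(0, 1, 0) [-x clear] — {P1, P10, P2, P3, P4, P5, P7, P9}

P9; P4; P2; P7; P5; P10; P1; P3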